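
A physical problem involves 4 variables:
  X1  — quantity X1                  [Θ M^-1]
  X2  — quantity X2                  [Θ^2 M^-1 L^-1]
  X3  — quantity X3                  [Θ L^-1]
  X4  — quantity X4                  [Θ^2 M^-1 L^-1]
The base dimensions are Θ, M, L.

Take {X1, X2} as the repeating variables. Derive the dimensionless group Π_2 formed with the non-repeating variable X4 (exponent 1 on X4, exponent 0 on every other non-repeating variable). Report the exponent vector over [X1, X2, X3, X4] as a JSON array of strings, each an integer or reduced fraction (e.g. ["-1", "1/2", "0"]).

["0", "-1", "0", "1"]

Exponent matrix [Θ,M,L] × [X1,X2,X3,X4]:
  Θ: [ 1  2  1  2]
  M: [-1 -1  0 -1]
  L: [ 0 -1 -1 -1]
Row reduction gives pivot columns X1,X2; rank = 2
Pivot set = {X1,X2}, free = {X3,X4}
RREF:
  r0: [   1    0   -1    0]
  r1: [   0    1    1    1]
  r2: [   0    0    0    0]
Fix exponent of X4 at 1, X3 at 0; solve each RREF row for its pivot's exponent:
  r0: exp(X1) + (0)·1 = 0 ⇒ exp(X1) = 0
  r1: exp(X2) + (1)·1 = 0 ⇒ exp(X2) = -1
Π_2 = X2^-1 · X4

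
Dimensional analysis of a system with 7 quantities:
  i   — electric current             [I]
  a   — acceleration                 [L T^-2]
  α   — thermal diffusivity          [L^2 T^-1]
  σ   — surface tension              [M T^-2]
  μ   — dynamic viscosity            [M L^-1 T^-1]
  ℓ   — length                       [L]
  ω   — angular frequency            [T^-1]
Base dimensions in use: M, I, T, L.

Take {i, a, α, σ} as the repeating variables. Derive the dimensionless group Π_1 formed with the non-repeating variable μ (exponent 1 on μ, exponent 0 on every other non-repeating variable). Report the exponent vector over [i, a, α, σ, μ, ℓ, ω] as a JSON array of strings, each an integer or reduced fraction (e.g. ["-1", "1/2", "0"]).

Exponent matrix [M,I,T,L] × [i,a,α,σ,μ,ℓ,ω]:
  M: [ 0  0  0  1  1  0  0]
  I: [ 1  0  0  0  0  0  0]
  T: [ 0 -2 -1 -2 -1  0 -1]
  L: [ 0  1  2  0 -1  1  0]
Echelon form has 4 nonzero rows (pivots: i,a,α,σ)
Pivot set = {i,a,α,σ}, free = {μ,ℓ,ω}
RREF:
  r0: [   1    0    0    0    0    0    0]
  r1: [   0    1    0    0 -1/3 -1/3  2/3]
  r2: [   0    0    1    0 -1/3  2/3 -1/3]
  r3: [   0    0    0    1    1    0    0]
Fix exponent of μ at 1, ℓ at 0, ω at 0; solve each RREF row for its pivot's exponent:
  r0: exp(i) + (0)·1 = 0 ⇒ exp(i) = 0
  r1: exp(a) + (-1/3)·1 = 0 ⇒ exp(a) = 1/3
  r2: exp(α) + (-1/3)·1 = 0 ⇒ exp(α) = 1/3
  r3: exp(σ) + (1)·1 = 0 ⇒ exp(σ) = -1
Π_1 = a^(1/3) · α^(1/3) · σ^-1 · μ

["0", "1/3", "1/3", "-1", "1", "0", "0"]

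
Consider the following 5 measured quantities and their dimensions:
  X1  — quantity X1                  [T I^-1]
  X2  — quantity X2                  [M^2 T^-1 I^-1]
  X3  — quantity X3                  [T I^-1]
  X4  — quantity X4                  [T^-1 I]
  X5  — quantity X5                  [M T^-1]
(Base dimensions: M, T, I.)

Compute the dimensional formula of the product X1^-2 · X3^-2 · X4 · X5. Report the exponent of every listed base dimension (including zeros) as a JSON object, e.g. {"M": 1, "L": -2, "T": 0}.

Exponent matrix [M,T,I] × [X1,X2,X3,X4,X5]:
  M: [ 0  2  0  0  1]
  T: [ 1 -1  1 -1 -1]
  I: [-1 -1 -1  1  0]
  [M]: (-2)·0+(-2)·0+(1)·0+(1)·1 = 1
  [T]: (-2)·1+(-2)·1+(1)·-1+(1)·-1 = -6
  [I]: (-2)·-1+(-2)·-1+(1)·1+(1)·0 = 5
⇒ M T^-6 I^5

{"M": 1, "T": -6, "I": 5}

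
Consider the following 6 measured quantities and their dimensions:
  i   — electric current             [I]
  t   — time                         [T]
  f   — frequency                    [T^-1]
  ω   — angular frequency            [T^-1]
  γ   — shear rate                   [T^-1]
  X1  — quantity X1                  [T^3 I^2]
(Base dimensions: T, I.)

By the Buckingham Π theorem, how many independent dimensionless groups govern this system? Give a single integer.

4

Exponent matrix [T,I] × [i,t,f,ω,γ,X1]:
  T: [ 0  1 -1 -1 -1  3]
  I: [ 1  0  0  0  0  2]
RREF → pivots at {i,t} ⇒ r = 2
n=6, r=2 ⇒ 4 dimensionless groups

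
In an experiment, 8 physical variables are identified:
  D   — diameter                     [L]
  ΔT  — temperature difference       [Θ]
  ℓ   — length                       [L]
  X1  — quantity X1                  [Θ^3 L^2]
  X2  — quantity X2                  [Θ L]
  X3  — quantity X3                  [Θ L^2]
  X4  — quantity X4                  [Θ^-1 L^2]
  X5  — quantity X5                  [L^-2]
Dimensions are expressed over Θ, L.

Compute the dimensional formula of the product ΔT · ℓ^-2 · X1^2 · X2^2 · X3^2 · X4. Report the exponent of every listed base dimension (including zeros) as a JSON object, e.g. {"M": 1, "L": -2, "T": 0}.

Exponent matrix [Θ,L] × [D,ΔT,ℓ,X1,X2,X3,X4,X5]:
  Θ: [ 0  1  0  3  1  1 -1  0]
  L: [ 1  0  1  2  1  2  2 -2]
  [Θ]: (1)·1+(-2)·0+(2)·3+(2)·1+(2)·1+(1)·-1 = 10
  [L]: (1)·0+(-2)·1+(2)·2+(2)·1+(2)·2+(1)·2 = 10
⇒ Θ^10 L^10

{"Θ": 10, "L": 10}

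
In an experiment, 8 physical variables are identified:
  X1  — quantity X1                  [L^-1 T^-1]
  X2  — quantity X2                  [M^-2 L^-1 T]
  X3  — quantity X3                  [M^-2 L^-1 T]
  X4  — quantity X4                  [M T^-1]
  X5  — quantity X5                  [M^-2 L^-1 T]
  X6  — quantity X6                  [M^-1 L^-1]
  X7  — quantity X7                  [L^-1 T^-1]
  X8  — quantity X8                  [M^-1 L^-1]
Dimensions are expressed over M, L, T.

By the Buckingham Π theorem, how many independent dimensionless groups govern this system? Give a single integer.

6

Dimensional matrix (M×L×T by X1×X2×X3×X4×X5×X6×X7×X8):
  M: [ 0 -2 -2  1 -2 -1  0 -1]
  L: [-1 -1 -1  0 -1 -1 -1 -1]
  T: [-1  1  1 -1  1  0 -1  0]
Echelon form has 2 nonzero rows (pivots: X1,X2)
Π count = n − r = 8 − 2 = 6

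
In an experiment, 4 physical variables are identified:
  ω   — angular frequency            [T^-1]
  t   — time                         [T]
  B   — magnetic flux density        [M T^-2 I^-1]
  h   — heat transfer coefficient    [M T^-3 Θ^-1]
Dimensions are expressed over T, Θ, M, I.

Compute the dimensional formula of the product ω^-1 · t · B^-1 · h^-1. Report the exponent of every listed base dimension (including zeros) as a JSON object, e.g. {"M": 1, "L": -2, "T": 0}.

Write exponents as rows T,Θ,M,I / cols ω,t,B,h:
  T: [-1  1 -2 -3]
  Θ: [ 0  0  0 -1]
  M: [ 0  0  1  1]
  I: [ 0  0 -1  0]
  [T]: (-1)·-1+(1)·1+(-1)·-2+(-1)·-3 = 7
  [Θ]: (-1)·0+(1)·0+(-1)·0+(-1)·-1 = 1
  [M]: (-1)·0+(1)·0+(-1)·1+(-1)·1 = -2
  [I]: (-1)·0+(1)·0+(-1)·-1+(-1)·0 = 1
⇒ T^7 Θ M^-2 I

{"T": 7, "Θ": 1, "M": -2, "I": 1}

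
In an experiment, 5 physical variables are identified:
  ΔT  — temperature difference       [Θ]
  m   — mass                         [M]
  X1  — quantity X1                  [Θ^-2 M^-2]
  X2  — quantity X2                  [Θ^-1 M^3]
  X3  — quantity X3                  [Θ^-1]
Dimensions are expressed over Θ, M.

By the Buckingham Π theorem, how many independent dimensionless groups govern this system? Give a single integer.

Exponent matrix [Θ,M] × [ΔT,m,X1,X2,X3]:
  Θ: [ 1  0 -2 -1 -1]
  M: [ 0  1 -2  3  0]
Echelon form has 2 nonzero rows (pivots: ΔT,m)
n=5, r=2 ⇒ 3 dimensionless groups

3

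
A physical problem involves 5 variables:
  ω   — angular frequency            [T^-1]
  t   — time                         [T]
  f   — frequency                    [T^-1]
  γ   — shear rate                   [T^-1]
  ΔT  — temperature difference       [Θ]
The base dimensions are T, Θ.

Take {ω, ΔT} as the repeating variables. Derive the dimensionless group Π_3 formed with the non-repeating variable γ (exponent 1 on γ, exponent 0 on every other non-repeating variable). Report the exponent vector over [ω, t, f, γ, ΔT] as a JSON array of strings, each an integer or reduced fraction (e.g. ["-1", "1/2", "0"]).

Write exponents as rows T,Θ / cols ω,t,f,γ,ΔT:
  T: [-1  1 -1 -1  0]
  Θ: [ 0  0  0  0  1]
Row reduction gives pivot columns ω,ΔT; rank = 2
Repeat: ω,ΔT; free: t,f,γ
RREF:
  r0: [   1   -1    1    1    0]
  r1: [   0    0    0    0    1]
Fix exponent of γ at 1, t at 0, f at 0; solve each RREF row for its pivot's exponent:
  r0: exp(ω) + (1)·1 = 0 ⇒ exp(ω) = -1
  r1: exp(ΔT) + (0)·1 = 0 ⇒ exp(ΔT) = 0
Π_3 = ω^-1 · γ

["-1", "0", "0", "1", "0"]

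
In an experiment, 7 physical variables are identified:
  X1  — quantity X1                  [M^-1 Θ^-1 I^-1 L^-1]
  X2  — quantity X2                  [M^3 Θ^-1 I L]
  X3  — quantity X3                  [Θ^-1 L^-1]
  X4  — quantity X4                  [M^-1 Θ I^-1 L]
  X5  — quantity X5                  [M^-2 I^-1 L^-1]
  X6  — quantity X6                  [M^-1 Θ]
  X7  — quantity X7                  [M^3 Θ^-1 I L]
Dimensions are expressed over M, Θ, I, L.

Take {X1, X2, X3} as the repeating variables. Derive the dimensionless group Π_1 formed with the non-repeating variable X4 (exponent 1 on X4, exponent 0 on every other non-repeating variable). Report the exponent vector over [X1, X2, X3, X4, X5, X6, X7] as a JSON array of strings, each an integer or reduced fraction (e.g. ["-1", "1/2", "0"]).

Write exponents as rows M,Θ,I,L / cols X1,X2,X3,X4,X5,X6,X7:
  M: [-1  3  0 -1 -2 -1  3]
  Θ: [-1 -1 -1  1  0  1 -1]
  I: [-1  1  0 -1 -1  0  1]
  L: [-1  1 -1  1 -1  0  1]
Echelon form has 3 nonzero rows (pivots: X1,X2,X3)
Repeat: X1,X2,X3; free: X4,X5,X6,X7
RREF:
  r0: [   1    0    0    1  1/2 -1/2    0]
  r1: [   0    1    0    0 -1/2 -1/2    1]
  r2: [   0    0    1   -2    0    0    0]
  r3: [   0    0    0    0    0    0    0]
Fix exponent of X4 at 1, X5 at 0, X6 at 0, X7 at 0; solve each RREF row for its pivot's exponent:
  r0: exp(X1) + (1)·1 = 0 ⇒ exp(X1) = -1
  r1: exp(X2) + (0)·1 = 0 ⇒ exp(X2) = 0
  r2: exp(X3) + (-2)·1 = 0 ⇒ exp(X3) = 2
Π_1 = X1^-1 · X3^2 · X4

["-1", "0", "2", "1", "0", "0", "0"]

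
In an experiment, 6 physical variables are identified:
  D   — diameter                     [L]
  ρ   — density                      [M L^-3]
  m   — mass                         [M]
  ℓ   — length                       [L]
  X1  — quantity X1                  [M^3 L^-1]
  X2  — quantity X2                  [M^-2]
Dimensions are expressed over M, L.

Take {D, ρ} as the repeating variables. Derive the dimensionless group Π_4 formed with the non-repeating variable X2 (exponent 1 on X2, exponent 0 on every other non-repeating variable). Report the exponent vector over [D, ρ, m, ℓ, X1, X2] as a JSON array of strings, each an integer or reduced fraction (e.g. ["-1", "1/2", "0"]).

Exponent matrix [M,L] × [D,ρ,m,ℓ,X1,X2]:
  M: [ 0  1  1  0  3 -2]
  L: [ 1 -3  0  1 -1  0]
Echelon form has 2 nonzero rows (pivots: D,ρ)
Pivot set = {D,ρ}, free = {m,ℓ,X1,X2}
RREF:
  r0: [   1    0    3    1    8   -6]
  r1: [   0    1    1    0    3   -2]
Fix exponent of X2 at 1, m at 0, ℓ at 0, X1 at 0; solve each RREF row for its pivot's exponent:
  r0: exp(D) + (-6)·1 = 0 ⇒ exp(D) = 6
  r1: exp(ρ) + (-2)·1 = 0 ⇒ exp(ρ) = 2
Π_4 = D^6 · ρ^2 · X2

["6", "2", "0", "0", "0", "1"]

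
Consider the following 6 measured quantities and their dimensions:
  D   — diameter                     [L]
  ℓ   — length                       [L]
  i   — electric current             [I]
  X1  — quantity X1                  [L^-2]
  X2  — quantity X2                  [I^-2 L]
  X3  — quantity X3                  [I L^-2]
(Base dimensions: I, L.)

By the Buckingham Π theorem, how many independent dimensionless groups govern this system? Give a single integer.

Dimensional matrix (I×L by D×ℓ×i×X1×X2×X3):
  I: [ 0  0  1  0 -2  1]
  L: [ 1  1  0 -2  1 -2]
Row reduction gives pivot columns D,i; rank = 2
6 vars − rank 2 = 4 Π groups

4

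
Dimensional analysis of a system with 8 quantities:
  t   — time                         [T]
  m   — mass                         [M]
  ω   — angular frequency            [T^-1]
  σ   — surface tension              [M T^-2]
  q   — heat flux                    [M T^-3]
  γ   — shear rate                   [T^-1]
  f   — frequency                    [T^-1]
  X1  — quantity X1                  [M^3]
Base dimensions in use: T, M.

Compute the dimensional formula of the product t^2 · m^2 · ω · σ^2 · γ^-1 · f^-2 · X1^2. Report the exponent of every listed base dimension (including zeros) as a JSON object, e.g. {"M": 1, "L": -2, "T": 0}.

Dimensional matrix (T×M by t×m×ω×σ×q×γ×f×X1):
  T: [ 1  0 -1 -2 -3 -1 -1  0]
  M: [ 0  1  0  1  1  0  0  3]
  [T]: (2)·1+(2)·0+(1)·-1+(2)·-2+(-1)·-1+(-2)·-1+(2)·0 = 0
  [M]: (2)·0+(2)·1+(1)·0+(2)·1+(-1)·0+(-2)·0+(2)·3 = 10
⇒ M^10

{"T": 0, "M": 10}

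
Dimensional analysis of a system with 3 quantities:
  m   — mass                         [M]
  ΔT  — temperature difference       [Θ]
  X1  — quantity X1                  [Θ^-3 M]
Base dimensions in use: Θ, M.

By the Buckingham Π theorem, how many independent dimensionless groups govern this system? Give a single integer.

Exponent matrix [Θ,M] × [m,ΔT,X1]:
  Θ: [ 0  1 -3]
  M: [ 1  0  1]
Echelon form has 2 nonzero rows (pivots: m,ΔT)
Π count = n − r = 3 − 2 = 1

1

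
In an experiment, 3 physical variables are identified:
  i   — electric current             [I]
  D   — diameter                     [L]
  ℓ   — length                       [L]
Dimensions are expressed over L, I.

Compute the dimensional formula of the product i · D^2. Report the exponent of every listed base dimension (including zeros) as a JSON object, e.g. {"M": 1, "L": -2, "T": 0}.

{"L": 2, "I": 1}

Dimensional matrix (L×I by i×D×ℓ):
  L: [ 0  1  1]
  I: [ 1  0  0]
  [L]: (1)·0+(2)·1 = 2
  [I]: (1)·1+(2)·0 = 1
⇒ L^2 I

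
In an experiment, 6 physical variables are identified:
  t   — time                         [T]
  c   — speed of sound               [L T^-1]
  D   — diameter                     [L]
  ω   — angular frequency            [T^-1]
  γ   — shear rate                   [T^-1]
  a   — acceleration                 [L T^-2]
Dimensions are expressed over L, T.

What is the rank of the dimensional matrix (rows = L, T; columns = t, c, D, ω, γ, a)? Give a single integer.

2

Write exponents as rows L,T / cols t,c,D,ω,γ,a:
  L: [ 0  1  1  0  0  1]
  T: [ 1 -1  0 -1 -1 -2]
Echelon form has 2 nonzero rows (pivots: t,c)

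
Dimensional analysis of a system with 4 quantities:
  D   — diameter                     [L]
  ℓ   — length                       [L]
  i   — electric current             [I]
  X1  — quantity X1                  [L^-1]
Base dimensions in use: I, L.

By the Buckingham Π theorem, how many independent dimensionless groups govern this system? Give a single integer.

2

Write exponents as rows I,L / cols D,ℓ,i,X1:
  I: [ 0  0  1  0]
  L: [ 1  1  0 -1]
Row reduction gives pivot columns D,i; rank = 2
n=4, r=2 ⇒ 2 dimensionless groups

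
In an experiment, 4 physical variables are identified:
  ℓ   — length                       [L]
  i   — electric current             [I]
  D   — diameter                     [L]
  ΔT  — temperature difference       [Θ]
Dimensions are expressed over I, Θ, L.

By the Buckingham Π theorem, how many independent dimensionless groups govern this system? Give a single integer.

Dimensional matrix (I×Θ×L by ℓ×i×D×ΔT):
  I: [ 0  1  0  0]
  Θ: [ 0  0  0  1]
  L: [ 1  0  1  0]
RREF → pivots at {ℓ,i,ΔT} ⇒ r = 3
4 vars − rank 3 = 1 Π group

1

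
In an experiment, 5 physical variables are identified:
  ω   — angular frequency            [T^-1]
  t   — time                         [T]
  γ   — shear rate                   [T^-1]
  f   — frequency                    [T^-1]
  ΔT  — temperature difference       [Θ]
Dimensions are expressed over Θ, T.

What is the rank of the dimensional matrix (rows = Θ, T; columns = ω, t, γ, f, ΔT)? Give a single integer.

2

Dimensional matrix (Θ×T by ω×t×γ×f×ΔT):
  Θ: [ 0  0  0  0  1]
  T: [-1  1 -1 -1  0]
Row reduction gives pivot columns ω,ΔT; rank = 2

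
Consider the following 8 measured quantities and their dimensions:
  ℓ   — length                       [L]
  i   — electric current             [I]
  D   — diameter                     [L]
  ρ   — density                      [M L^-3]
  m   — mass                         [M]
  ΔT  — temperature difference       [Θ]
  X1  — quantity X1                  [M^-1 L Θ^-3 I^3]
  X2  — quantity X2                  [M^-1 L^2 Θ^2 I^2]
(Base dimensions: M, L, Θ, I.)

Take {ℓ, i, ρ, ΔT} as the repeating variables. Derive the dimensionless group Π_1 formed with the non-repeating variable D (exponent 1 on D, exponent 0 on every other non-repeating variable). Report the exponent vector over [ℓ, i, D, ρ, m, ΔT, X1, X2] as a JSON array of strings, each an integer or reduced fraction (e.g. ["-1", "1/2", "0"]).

Write exponents as rows M,L,Θ,I / cols ℓ,i,D,ρ,m,ΔT,X1,X2:
  M: [ 0  0  0  1  1  0 -1 -1]
  L: [ 1  0  1 -3  0  0  1  2]
  Θ: [ 0  0  0  0  0  1 -3  2]
  I: [ 0  1  0  0  0  0  3  2]
Echelon form has 4 nonzero rows (pivots: ℓ,i,ρ,ΔT)
Repeat: ℓ,i,ρ,ΔT; free: D,m,X1,X2
RREF:
  r0: [   1    0    1    0    3    0   -2   -1]
  r1: [   0    1    0    0    0    0    3    2]
  r2: [   0    0    0    1    1    0   -1   -1]
  r3: [   0    0    0    0    0    1   -3    2]
Fix exponent of D at 1, m at 0, X1 at 0, X2 at 0; solve each RREF row for its pivot's exponent:
  r0: exp(ℓ) + (1)·1 = 0 ⇒ exp(ℓ) = -1
  r1: exp(i) + (0)·1 = 0 ⇒ exp(i) = 0
  r2: exp(ρ) + (0)·1 = 0 ⇒ exp(ρ) = 0
  r3: exp(ΔT) + (0)·1 = 0 ⇒ exp(ΔT) = 0
Π_1 = ℓ^-1 · D

["-1", "0", "1", "0", "0", "0", "0", "0"]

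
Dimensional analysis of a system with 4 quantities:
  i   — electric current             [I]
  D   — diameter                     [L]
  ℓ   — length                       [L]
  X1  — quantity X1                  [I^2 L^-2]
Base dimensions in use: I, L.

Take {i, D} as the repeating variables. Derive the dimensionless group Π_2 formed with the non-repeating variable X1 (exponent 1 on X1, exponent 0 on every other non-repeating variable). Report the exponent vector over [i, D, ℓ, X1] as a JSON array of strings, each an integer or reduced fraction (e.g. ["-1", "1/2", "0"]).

Write exponents as rows I,L / cols i,D,ℓ,X1:
  I: [ 1  0  0  2]
  L: [ 0  1  1 -2]
Echelon form has 2 nonzero rows (pivots: i,D)
Repeat: i,D; free: ℓ,X1
RREF:
  r0: [   1    0    0    2]
  r1: [   0    1    1   -2]
Fix exponent of X1 at 1, ℓ at 0; solve each RREF row for its pivot's exponent:
  r0: exp(i) + (2)·1 = 0 ⇒ exp(i) = -2
  r1: exp(D) + (-2)·1 = 0 ⇒ exp(D) = 2
Π_2 = i^-2 · D^2 · X1

["-2", "2", "0", "1"]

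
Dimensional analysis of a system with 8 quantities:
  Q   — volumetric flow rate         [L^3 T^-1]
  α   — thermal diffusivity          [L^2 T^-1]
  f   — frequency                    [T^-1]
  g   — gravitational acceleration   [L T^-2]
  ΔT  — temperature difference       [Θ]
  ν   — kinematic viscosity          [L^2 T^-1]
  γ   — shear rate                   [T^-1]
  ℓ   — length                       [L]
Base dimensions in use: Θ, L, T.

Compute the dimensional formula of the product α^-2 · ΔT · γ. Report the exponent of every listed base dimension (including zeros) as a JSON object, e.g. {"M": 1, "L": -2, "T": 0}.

Write exponents as rows Θ,L,T / cols Q,α,f,g,ΔT,ν,γ,ℓ:
  Θ: [ 0  0  0  0  1  0  0  0]
  L: [ 3  2  0  1  0  2  0  1]
  T: [-1 -1 -1 -2  0 -1 -1  0]
  [Θ]: (-2)·0+(1)·1+(1)·0 = 1
  [L]: (-2)·2+(1)·0+(1)·0 = -4
  [T]: (-2)·-1+(1)·0+(1)·-1 = 1
⇒ Θ L^-4 T

{"Θ": 1, "L": -4, "T": 1}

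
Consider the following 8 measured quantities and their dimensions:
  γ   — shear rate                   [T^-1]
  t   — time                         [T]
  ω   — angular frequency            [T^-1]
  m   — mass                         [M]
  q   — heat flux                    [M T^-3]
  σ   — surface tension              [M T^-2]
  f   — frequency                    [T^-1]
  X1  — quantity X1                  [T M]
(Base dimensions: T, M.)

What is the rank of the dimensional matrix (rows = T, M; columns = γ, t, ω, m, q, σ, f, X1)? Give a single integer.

Dimensional matrix (T×M by γ×t×ω×m×q×σ×f×X1):
  T: [-1  1 -1  0 -3 -2 -1  1]
  M: [ 0  0  0  1  1  1  0  1]
RREF → pivots at {γ,m} ⇒ r = 2

2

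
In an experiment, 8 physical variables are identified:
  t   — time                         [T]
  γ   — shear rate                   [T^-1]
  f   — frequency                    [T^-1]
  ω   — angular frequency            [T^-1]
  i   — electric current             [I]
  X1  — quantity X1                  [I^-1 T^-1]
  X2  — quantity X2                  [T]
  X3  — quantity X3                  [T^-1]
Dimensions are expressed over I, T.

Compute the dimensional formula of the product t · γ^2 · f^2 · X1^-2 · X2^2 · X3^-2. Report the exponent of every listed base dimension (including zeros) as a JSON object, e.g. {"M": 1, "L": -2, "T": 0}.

Exponent matrix [I,T] × [t,γ,f,ω,i,X1,X2,X3]:
  I: [ 0  0  0  0  1 -1  0  0]
  T: [ 1 -1 -1 -1  0 -1  1 -1]
  [I]: (1)·0+(2)·0+(2)·0+(-2)·-1+(2)·0+(-2)·0 = 2
  [T]: (1)·1+(2)·-1+(2)·-1+(-2)·-1+(2)·1+(-2)·-1 = 3
⇒ I^2 T^3

{"I": 2, "T": 3}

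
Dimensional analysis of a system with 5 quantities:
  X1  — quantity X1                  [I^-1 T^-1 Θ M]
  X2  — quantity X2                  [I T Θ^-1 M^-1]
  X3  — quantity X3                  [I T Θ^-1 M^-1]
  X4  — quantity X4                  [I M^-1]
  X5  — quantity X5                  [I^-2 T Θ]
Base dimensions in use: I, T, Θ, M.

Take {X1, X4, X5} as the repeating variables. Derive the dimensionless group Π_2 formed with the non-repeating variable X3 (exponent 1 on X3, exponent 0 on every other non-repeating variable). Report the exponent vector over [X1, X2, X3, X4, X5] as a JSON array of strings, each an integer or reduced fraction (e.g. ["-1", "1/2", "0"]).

["1", "0", "1", "0", "0"]

Exponent matrix [I,T,Θ,M] × [X1,X2,X3,X4,X5]:
  I: [-1  1  1  1 -2]
  T: [-1  1  1  0  1]
  Θ: [ 1 -1 -1  0  1]
  M: [ 1 -1 -1 -1  0]
Echelon form has 3 nonzero rows (pivots: X1,X4,X5)
Pivot set = {X1,X4,X5}, free = {X2,X3}
RREF:
  r0: [   1   -1   -1    0    0]
  r1: [   0    0    0    1    0]
  r2: [   0    0    0    0    1]
  r3: [   0    0    0    0    0]
Fix exponent of X3 at 1, X2 at 0; solve each RREF row for its pivot's exponent:
  r0: exp(X1) + (-1)·1 = 0 ⇒ exp(X1) = 1
  r1: exp(X4) + (0)·1 = 0 ⇒ exp(X4) = 0
  r2: exp(X5) + (0)·1 = 0 ⇒ exp(X5) = 0
Π_2 = X1 · X3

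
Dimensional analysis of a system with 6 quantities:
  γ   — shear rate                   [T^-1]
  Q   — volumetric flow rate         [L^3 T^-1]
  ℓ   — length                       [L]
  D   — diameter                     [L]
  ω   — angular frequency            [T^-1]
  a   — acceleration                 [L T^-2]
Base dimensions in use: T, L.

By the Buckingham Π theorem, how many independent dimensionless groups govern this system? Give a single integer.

Exponent matrix [T,L] × [γ,Q,ℓ,D,ω,a]:
  T: [-1 -1  0  0 -1 -2]
  L: [ 0  3  1  1  0  1]
Row reduction gives pivot columns γ,Q; rank = 2
Π count = n − r = 6 − 2 = 4

4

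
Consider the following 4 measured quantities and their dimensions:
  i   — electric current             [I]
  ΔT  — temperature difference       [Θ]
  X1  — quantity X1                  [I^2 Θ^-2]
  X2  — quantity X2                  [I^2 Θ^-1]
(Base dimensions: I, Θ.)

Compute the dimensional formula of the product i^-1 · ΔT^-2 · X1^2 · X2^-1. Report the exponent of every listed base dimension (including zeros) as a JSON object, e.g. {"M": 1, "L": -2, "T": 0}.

Dimensional matrix (I×Θ by i×ΔT×X1×X2):
  I: [ 1  0  2  2]
  Θ: [ 0  1 -2 -1]
  [I]: (-1)·1+(-2)·0+(2)·2+(-1)·2 = 1
  [Θ]: (-1)·0+(-2)·1+(2)·-2+(-1)·-1 = -5
⇒ I Θ^-5

{"I": 1, "Θ": -5}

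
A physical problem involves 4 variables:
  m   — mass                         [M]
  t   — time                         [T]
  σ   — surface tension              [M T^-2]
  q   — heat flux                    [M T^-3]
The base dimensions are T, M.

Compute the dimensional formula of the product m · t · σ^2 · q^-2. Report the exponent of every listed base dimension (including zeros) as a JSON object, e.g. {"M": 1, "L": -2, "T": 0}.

Exponent matrix [T,M] × [m,t,σ,q]:
  T: [ 0  1 -2 -3]
  M: [ 1  0  1  1]
  [T]: (1)·0+(1)·1+(2)·-2+(-2)·-3 = 3
  [M]: (1)·1+(1)·0+(2)·1+(-2)·1 = 1
⇒ T^3 M

{"T": 3, "M": 1}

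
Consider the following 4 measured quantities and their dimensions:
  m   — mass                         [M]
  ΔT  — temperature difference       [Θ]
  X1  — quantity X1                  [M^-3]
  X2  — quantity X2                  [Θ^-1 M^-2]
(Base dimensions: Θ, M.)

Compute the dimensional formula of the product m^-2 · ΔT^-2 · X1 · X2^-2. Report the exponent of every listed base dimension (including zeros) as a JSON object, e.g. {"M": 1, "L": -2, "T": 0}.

{"Θ": 0, "M": -1}

Exponent matrix [Θ,M] × [m,ΔT,X1,X2]:
  Θ: [ 0  1  0 -1]
  M: [ 1  0 -3 -2]
  [Θ]: (-2)·0+(-2)·1+(1)·0+(-2)·-1 = 0
  [M]: (-2)·1+(-2)·0+(1)·-3+(-2)·-2 = -1
⇒ M^-1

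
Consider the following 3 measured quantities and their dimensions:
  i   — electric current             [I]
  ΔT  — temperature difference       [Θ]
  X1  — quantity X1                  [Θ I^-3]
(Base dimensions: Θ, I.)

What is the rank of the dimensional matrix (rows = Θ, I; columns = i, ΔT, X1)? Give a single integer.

2

Write exponents as rows Θ,I / cols i,ΔT,X1:
  Θ: [ 0  1  1]
  I: [ 1  0 -3]
RREF → pivots at {i,ΔT} ⇒ r = 2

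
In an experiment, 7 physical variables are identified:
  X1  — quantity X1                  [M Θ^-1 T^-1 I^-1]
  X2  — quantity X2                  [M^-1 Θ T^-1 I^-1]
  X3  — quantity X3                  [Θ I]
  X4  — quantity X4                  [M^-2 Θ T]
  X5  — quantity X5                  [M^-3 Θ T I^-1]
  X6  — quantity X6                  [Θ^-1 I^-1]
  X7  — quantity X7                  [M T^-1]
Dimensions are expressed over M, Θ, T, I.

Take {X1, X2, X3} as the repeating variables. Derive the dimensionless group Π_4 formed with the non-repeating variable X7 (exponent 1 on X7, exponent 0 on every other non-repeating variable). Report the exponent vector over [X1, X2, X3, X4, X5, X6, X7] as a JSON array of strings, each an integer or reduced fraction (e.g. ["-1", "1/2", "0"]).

Write exponents as rows M,Θ,T,I / cols X1,X2,X3,X4,X5,X6,X7:
  M: [ 1 -1  0 -2 -3  0  1]
  Θ: [-1  1  1  1  1 -1  0]
  T: [-1 -1  0  1  1  0 -1]
  I: [-1 -1  1  0 -1 -1  0]
Row reduction gives pivot columns X1,X2,X3; rank = 3
Pivot set = {X1,X2,X3}, free = {X4,X5,X6,X7}
RREF:
  r0: [   1    0    0 -3/2   -2    0    1]
  r1: [   0    1    0  1/2    1    0    0]
  r2: [   0    0    1   -1   -2   -1    1]
  r3: [   0    0    0    0    0    0    0]
Fix exponent of X7 at 1, X4 at 0, X5 at 0, X6 at 0; solve each RREF row for its pivot's exponent:
  r0: exp(X1) + (1)·1 = 0 ⇒ exp(X1) = -1
  r1: exp(X2) + (0)·1 = 0 ⇒ exp(X2) = 0
  r2: exp(X3) + (1)·1 = 0 ⇒ exp(X3) = -1
Π_4 = X1^-1 · X3^-1 · X7

["-1", "0", "-1", "0", "0", "0", "1"]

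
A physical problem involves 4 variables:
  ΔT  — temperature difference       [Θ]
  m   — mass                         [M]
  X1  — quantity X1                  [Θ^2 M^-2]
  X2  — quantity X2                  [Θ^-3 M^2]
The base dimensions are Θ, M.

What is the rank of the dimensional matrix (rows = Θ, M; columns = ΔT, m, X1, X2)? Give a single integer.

2

Write exponents as rows Θ,M / cols ΔT,m,X1,X2:
  Θ: [ 1  0  2 -3]
  M: [ 0  1 -2  2]
Row reduction gives pivot columns ΔT,m; rank = 2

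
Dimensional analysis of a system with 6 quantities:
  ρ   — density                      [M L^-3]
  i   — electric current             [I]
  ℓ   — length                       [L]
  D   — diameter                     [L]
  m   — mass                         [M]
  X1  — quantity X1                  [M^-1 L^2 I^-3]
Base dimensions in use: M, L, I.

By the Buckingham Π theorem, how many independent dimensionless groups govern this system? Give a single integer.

Exponent matrix [M,L,I] × [ρ,i,ℓ,D,m,X1]:
  M: [ 1  0  0  0  1 -1]
  L: [-3  0  1  1  0  2]
  I: [ 0  1  0  0  0 -3]
RREF → pivots at {ρ,i,ℓ} ⇒ r = 3
Π count = n − r = 6 − 3 = 3

3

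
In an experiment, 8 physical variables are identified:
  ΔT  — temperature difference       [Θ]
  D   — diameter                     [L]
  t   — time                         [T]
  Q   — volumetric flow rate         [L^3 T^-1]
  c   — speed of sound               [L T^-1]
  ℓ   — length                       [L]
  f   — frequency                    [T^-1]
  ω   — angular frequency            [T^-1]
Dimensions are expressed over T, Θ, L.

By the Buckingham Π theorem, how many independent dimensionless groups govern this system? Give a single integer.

Dimensional matrix (T×Θ×L by ΔT×D×t×Q×c×ℓ×f×ω):
  T: [ 0  0  1 -1 -1  0 -1 -1]
  Θ: [ 1  0  0  0  0  0  0  0]
  L: [ 0  1  0  3  1  1  0  0]
Row reduction gives pivot columns ΔT,D,t; rank = 3
8 vars − rank 3 = 5 Π groups

5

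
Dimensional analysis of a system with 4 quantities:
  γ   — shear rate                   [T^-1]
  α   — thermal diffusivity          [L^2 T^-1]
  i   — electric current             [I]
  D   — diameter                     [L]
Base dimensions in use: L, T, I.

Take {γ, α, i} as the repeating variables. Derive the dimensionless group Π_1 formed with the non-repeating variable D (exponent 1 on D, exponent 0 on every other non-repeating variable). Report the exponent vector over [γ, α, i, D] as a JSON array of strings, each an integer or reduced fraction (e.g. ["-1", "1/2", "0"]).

Write exponents as rows L,T,I / cols γ,α,i,D:
  L: [ 0  2  0  1]
  T: [-1 -1  0  0]
  I: [ 0  0  1  0]
Row reduction gives pivot columns γ,α,i; rank = 3
Repeat: γ,α,i; free: D
RREF:
  r0: [   1    0    0 -1/2]
  r1: [   0    1    0  1/2]
  r2: [   0    0    1    0]
Fix exponent of D at 1; solve each RREF row for its pivot's exponent:
  r0: exp(γ) + (-1/2)·1 = 0 ⇒ exp(γ) = 1/2
  r1: exp(α) + (1/2)·1 = 0 ⇒ exp(α) = -1/2
  r2: exp(i) + (0)·1 = 0 ⇒ exp(i) = 0
Π_1 = γ^(1/2) · α^(-1/2) · D

["1/2", "-1/2", "0", "1"]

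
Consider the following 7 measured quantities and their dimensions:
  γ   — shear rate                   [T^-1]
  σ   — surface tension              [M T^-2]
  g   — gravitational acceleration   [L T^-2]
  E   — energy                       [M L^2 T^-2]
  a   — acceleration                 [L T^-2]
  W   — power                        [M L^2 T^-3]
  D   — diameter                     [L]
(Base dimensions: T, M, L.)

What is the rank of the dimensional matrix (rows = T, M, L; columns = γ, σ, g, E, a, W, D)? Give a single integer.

Write exponents as rows T,M,L / cols γ,σ,g,E,a,W,D:
  T: [-1 -2 -2 -2 -2 -3  0]
  M: [ 0  1  0  1  0  1  0]
  L: [ 0  0  1  2  1  2  1]
Echelon form has 3 nonzero rows (pivots: γ,σ,g)

3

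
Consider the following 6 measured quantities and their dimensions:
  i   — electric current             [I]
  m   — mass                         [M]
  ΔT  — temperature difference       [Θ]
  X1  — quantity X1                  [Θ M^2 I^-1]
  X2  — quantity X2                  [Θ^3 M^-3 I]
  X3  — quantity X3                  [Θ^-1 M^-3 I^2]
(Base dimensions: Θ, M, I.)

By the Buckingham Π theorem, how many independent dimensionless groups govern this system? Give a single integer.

3

Write exponents as rows Θ,M,I / cols i,m,ΔT,X1,X2,X3:
  Θ: [ 0  0  1  1  3 -1]
  M: [ 0  1  0  2 -3 -3]
  I: [ 1  0  0 -1  1  2]
RREF → pivots at {i,m,ΔT} ⇒ r = 3
Π count = n − r = 6 − 3 = 3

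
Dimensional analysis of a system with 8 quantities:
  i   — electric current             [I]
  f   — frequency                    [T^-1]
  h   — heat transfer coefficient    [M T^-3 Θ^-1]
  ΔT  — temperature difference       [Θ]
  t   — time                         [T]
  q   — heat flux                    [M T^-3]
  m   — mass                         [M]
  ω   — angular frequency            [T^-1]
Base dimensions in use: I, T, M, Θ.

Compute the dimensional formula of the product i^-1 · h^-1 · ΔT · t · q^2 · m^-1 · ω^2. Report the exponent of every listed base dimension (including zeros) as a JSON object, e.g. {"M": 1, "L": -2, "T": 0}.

Write exponents as rows I,T,M,Θ / cols i,f,h,ΔT,t,q,m,ω:
  I: [ 1  0  0  0  0  0  0  0]
  T: [ 0 -1 -3  0  1 -3  0 -1]
  M: [ 0  0  1  0  0  1  1  0]
  Θ: [ 0  0 -1  1  0  0  0  0]
  [I]: (-1)·1+(-1)·0+(1)·0+(1)·0+(2)·0+(-1)·0+(2)·0 = -1
  [T]: (-1)·0+(-1)·-3+(1)·0+(1)·1+(2)·-3+(-1)·0+(2)·-1 = -4
  [M]: (-1)·0+(-1)·1+(1)·0+(1)·0+(2)·1+(-1)·1+(2)·0 = 0
  [Θ]: (-1)·0+(-1)·-1+(1)·1+(1)·0+(2)·0+(-1)·0+(2)·0 = 2
⇒ I^-1 T^-4 Θ^2

{"I": -1, "T": -4, "M": 0, "Θ": 2}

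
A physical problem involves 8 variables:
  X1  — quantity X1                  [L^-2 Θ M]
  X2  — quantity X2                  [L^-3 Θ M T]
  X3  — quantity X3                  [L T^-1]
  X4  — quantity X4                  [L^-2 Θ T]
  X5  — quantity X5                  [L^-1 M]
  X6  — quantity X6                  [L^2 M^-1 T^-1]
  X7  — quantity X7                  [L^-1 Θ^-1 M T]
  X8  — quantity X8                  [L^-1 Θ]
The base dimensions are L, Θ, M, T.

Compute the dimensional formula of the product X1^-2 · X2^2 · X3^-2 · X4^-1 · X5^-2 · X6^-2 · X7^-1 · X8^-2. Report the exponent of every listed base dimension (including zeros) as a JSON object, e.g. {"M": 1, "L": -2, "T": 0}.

Dimensional matrix (L×Θ×M×T by X1×X2×X3×X4×X5×X6×X7×X8):
  L: [-2 -3  1 -2 -1  2 -1 -1]
  Θ: [ 1  1  0  1  0  0 -1  1]
  M: [ 1  1  0  0  1 -1  1  0]
  T: [ 0  1 -1  1  0 -1  1  0]
  [L]: (-2)·-2+(2)·-3+(-2)·1+(-1)·-2+(-2)·-1+(-2)·2+(-1)·-1+(-2)·-1 = -1
  [Θ]: (-2)·1+(2)·1+(-2)·0+(-1)·1+(-2)·0+(-2)·0+(-1)·-1+(-2)·1 = -2
  [M]: (-2)·1+(2)·1+(-2)·0+(-1)·0+(-2)·1+(-2)·-1+(-1)·1+(-2)·0 = -1
  [T]: (-2)·0+(2)·1+(-2)·-1+(-1)·1+(-2)·0+(-2)·-1+(-1)·1+(-2)·0 = 4
⇒ L^-1 Θ^-2 M^-1 T^4

{"L": -1, "Θ": -2, "M": -1, "T": 4}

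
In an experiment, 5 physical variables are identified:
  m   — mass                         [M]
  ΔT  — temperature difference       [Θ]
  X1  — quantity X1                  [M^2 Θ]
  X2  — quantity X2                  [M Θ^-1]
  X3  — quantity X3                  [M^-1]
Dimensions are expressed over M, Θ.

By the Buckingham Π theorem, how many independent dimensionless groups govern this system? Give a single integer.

Dimensional matrix (M×Θ by m×ΔT×X1×X2×X3):
  M: [ 1  0  2  1 -1]
  Θ: [ 0  1  1 -1  0]
Row reduction gives pivot columns m,ΔT; rank = 2
Π count = n − r = 5 − 2 = 3

3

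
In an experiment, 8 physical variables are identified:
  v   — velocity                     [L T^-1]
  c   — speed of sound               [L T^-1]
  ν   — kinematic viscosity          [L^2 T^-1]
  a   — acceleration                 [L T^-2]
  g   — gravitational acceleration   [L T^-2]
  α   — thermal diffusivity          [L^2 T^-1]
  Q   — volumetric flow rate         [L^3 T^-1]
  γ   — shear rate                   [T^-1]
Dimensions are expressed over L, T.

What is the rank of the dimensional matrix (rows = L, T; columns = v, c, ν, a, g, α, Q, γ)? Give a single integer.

2

Dimensional matrix (L×T by v×c×ν×a×g×α×Q×γ):
  L: [ 1  1  2  1  1  2  3  0]
  T: [-1 -1 -1 -2 -2 -1 -1 -1]
RREF → pivots at {v,ν} ⇒ r = 2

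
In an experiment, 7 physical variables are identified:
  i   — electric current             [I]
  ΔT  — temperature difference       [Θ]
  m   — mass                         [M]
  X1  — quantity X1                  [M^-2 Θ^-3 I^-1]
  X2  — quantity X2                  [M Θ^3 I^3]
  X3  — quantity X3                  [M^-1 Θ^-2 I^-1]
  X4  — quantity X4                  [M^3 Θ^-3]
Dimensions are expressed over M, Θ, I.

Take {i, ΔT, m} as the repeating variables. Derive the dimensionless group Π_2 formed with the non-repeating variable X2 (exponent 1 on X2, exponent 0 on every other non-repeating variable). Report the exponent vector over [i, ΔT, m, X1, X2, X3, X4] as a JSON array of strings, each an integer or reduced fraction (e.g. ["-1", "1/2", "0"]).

["-3", "-3", "-1", "0", "1", "0", "0"]

Exponent matrix [M,Θ,I] × [i,ΔT,m,X1,X2,X3,X4]:
  M: [ 0  0  1 -2  1 -1  3]
  Θ: [ 0  1  0 -3  3 -2 -3]
  I: [ 1  0  0 -1  3 -1  0]
Row reduction gives pivot columns i,ΔT,m; rank = 3
Pivot set = {i,ΔT,m}, free = {X1,X2,X3,X4}
RREF:
  r0: [   1    0    0   -1    3   -1    0]
  r1: [   0    1    0   -3    3   -2   -3]
  r2: [   0    0    1   -2    1   -1    3]
Fix exponent of X2 at 1, X1 at 0, X3 at 0, X4 at 0; solve each RREF row for its pivot's exponent:
  r0: exp(i) + (3)·1 = 0 ⇒ exp(i) = -3
  r1: exp(ΔT) + (3)·1 = 0 ⇒ exp(ΔT) = -3
  r2: exp(m) + (1)·1 = 0 ⇒ exp(m) = -1
Π_2 = i^-3 · ΔT^-3 · m^-1 · X2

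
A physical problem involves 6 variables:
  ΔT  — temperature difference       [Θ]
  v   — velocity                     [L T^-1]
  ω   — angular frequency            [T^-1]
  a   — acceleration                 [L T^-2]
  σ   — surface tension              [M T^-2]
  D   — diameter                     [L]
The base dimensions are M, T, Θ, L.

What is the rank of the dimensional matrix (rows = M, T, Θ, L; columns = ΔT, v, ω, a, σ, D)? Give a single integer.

Dimensional matrix (M×T×Θ×L by ΔT×v×ω×a×σ×D):
  M: [ 0  0  0  0  1  0]
  T: [ 0 -1 -1 -2 -2  0]
  Θ: [ 1  0  0  0  0  0]
  L: [ 0  1  0  1  0  1]
RREF → pivots at {ΔT,v,ω,σ} ⇒ r = 4

4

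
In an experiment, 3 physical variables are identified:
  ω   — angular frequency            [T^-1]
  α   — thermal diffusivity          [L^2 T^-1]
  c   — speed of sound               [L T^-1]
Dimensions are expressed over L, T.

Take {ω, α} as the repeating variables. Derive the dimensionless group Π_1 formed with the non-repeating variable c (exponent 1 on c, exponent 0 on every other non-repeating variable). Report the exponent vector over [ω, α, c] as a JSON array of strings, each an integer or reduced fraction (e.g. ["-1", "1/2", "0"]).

["-1/2", "-1/2", "1"]

Dimensional matrix (L×T by ω×α×c):
  L: [ 0  2  1]
  T: [-1 -1 -1]
Row reduction gives pivot columns ω,α; rank = 2
Pivot set = {ω,α}, free = {c}
RREF:
  r0: [   1    0  1/2]
  r1: [   0    1  1/2]
Fix exponent of c at 1; solve each RREF row for its pivot's exponent:
  r0: exp(ω) + (1/2)·1 = 0 ⇒ exp(ω) = -1/2
  r1: exp(α) + (1/2)·1 = 0 ⇒ exp(α) = -1/2
Π_1 = ω^(-1/2) · α^(-1/2) · c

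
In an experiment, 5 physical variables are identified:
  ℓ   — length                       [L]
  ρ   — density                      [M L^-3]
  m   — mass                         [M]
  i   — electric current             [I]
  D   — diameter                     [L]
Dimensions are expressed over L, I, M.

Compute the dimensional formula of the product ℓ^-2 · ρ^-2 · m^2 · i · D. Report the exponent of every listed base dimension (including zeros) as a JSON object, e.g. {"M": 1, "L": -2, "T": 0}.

Dimensional matrix (L×I×M by ℓ×ρ×m×i×D):
  L: [ 1 -3  0  0  1]
  I: [ 0  0  0  1  0]
  M: [ 0  1  1  0  0]
  [L]: (-2)·1+(-2)·-3+(2)·0+(1)·0+(1)·1 = 5
  [I]: (-2)·0+(-2)·0+(2)·0+(1)·1+(1)·0 = 1
  [M]: (-2)·0+(-2)·1+(2)·1+(1)·0+(1)·0 = 0
⇒ L^5 I

{"L": 5, "I": 1, "M": 0}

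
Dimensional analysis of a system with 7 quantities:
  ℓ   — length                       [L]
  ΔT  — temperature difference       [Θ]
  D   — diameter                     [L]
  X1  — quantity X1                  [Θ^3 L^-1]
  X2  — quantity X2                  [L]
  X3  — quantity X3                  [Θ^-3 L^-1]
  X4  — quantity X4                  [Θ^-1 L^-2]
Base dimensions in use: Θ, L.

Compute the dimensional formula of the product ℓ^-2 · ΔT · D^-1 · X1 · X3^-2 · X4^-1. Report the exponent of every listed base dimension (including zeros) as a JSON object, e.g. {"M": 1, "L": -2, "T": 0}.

{"Θ": 11, "L": 0}

Write exponents as rows Θ,L / cols ℓ,ΔT,D,X1,X2,X3,X4:
  Θ: [ 0  1  0  3  0 -3 -1]
  L: [ 1  0  1 -1  1 -1 -2]
  [Θ]: (-2)·0+(1)·1+(-1)·0+(1)·3+(-2)·-3+(-1)·-1 = 11
  [L]: (-2)·1+(1)·0+(-1)·1+(1)·-1+(-2)·-1+(-1)·-2 = 0
⇒ Θ^11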